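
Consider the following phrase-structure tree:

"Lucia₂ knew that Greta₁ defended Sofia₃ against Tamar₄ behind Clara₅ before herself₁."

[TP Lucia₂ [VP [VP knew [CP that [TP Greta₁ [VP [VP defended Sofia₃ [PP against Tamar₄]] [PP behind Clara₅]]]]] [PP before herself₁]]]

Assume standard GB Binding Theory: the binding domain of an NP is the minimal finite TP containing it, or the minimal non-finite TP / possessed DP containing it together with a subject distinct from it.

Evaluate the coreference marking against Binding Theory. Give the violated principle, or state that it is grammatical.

The two coindexed NPs are *Greta₁* and *herself₁*.
*herself₁* is an anaphor. Principle A requires it to be bound within its binding domain — the matrix TP, whose subject is Lucia₂.
Within that domain it is c-commanded by *Lucia₂*, which does not share its index.
*Greta₁* does not c-command the anaphor at all.
The anaphor is unbound in its domain → Principle A violation.

Principle A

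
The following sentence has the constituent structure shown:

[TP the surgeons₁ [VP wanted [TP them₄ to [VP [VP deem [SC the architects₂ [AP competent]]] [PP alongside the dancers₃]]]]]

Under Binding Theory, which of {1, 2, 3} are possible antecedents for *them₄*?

*them* is a pronoun, so Principle B applies: it must be free in its binding domain.
Binding domain of *them₄*: the matrix TP, whose subject is the surgeons₁.
*the surgeons₁* c-commands the pronoun within its binding domain → coindexation would violate Principle B.
*the architects₂*: the pronoun c-commands this R-expression → coindexation would violate Principle C on *the architects₂*.
*the dancers₃*: the pronoun c-commands this R-expression → coindexation would violate Principle C on *the dancers₃*.

none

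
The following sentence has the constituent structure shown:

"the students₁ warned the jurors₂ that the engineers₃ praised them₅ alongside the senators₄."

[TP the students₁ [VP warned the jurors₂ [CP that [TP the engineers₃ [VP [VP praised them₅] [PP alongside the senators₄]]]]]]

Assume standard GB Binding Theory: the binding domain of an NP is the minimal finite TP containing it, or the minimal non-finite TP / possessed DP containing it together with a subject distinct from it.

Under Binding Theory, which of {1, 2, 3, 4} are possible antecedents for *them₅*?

*them* is a pronoun, so Principle B applies: it must be free in its binding domain.
Binding domain of *them₅*: the embedded TP, whose subject is the engineers₃.
*the students₁* c-commands the pronoun but from outside its binding domain, and is not c-commanded by it → coindexation permitted.
*the jurors₂* c-commands the pronoun but from outside its binding domain, and is not c-commanded by it → coindexation permitted.
*the engineers₃* c-commands the pronoun within its binding domain → coindexation would violate Principle B.
*the senators₄* and the pronoun do not c-command one another → neither Principle B nor Principle C is at stake; coindexation permitted.

{1, 2, 4}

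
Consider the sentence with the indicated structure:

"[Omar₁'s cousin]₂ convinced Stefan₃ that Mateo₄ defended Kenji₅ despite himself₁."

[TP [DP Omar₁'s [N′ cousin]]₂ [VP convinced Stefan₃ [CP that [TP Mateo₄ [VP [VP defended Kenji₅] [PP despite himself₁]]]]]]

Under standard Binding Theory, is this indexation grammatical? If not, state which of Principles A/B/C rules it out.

The two coindexed NPs are *Omar₁* and *himself₁*.
*himself₁* is an anaphor. Principle A requires it to be bound within its binding domain — the embedded TP, whose subject is Mateo₄.
Within that domain it is c-commanded by *Mateo₄*, which does not share its index.
*Omar₁* does not c-command the anaphor at all.
The anaphor is unbound in its domain → Principle A violation.

Principle A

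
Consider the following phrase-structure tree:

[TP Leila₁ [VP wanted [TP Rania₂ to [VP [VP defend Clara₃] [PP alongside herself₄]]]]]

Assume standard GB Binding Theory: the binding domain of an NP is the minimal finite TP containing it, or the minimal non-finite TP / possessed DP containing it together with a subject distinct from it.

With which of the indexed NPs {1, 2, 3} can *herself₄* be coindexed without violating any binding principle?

{2}

*herself* is an anaphor, so Principle A applies: it must be bound in its binding domain.
Binding domain of *herself₄*: the embedded TP, whose subject is Rania₂.
*Leila₁* c-commands the anaphor but is outside its binding domain → cannot satisfy Principle A.
*Rania₂* c-commands the anaphor within its binding domain → licit binder.
*Clara₃* does not c-command the anaphor → cannot bind it.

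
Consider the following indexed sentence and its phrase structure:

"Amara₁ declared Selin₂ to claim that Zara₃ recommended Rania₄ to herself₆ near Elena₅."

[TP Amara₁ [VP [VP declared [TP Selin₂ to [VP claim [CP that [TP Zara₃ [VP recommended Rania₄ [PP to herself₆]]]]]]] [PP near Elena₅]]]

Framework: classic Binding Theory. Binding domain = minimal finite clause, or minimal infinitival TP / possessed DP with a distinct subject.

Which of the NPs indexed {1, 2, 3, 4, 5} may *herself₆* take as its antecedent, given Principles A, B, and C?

*herself* is an anaphor, so Principle A applies: it must be bound in its binding domain.
Binding domain of *herself₆*: the embedded TP, whose subject is Zara₃.
*Amara₁* c-commands the anaphor but is outside its binding domain → cannot satisfy Principle A.
*Selin₂* c-commands the anaphor but is outside its binding domain → cannot satisfy Principle A.
*Zara₃* c-commands the anaphor within its binding domain → licit binder.
*Rania₄* c-commands the anaphor within its binding domain → licit binder.
*Elena₅* does not c-command the anaphor → cannot bind it.

{3, 4}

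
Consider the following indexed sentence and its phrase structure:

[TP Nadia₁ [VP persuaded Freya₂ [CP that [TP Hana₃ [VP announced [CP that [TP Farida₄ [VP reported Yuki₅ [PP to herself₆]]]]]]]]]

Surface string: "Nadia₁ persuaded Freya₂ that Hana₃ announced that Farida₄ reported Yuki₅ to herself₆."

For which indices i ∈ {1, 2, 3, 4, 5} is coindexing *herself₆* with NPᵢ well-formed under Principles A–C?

*herself* is an anaphor, so Principle A applies: it must be bound in its binding domain.
Binding domain of *herself₆*: the embedded TP, whose subject is Farida₄.
*Nadia₁* c-commands the anaphor but is outside its binding domain → cannot satisfy Principle A.
*Freya₂* c-commands the anaphor but is outside its binding domain → cannot satisfy Principle A.
*Hana₃* c-commands the anaphor but is outside its binding domain → cannot satisfy Principle A.
*Farida₄* c-commands the anaphor within its binding domain → licit binder.
*Yuki₅* c-commands the anaphor within its binding domain → licit binder.

{4, 5}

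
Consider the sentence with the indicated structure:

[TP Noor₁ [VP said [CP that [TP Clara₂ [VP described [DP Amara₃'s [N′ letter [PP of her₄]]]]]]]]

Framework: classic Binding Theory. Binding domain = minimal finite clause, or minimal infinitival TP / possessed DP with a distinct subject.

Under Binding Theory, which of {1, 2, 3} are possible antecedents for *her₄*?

{1, 2}

*her* is a pronoun, so Principle B applies: it must be free in its binding domain.
Binding domain of *her₄*: the possessed DP, whose subject is Amara₃.
*Noor₁* c-commands the pronoun but from outside its binding domain, and is not c-commanded by it → coindexation permitted.
*Clara₂* c-commands the pronoun but from outside its binding domain, and is not c-commanded by it → coindexation permitted.
*Amara₃* c-commands the pronoun within its binding domain → coindexation would violate Principle B.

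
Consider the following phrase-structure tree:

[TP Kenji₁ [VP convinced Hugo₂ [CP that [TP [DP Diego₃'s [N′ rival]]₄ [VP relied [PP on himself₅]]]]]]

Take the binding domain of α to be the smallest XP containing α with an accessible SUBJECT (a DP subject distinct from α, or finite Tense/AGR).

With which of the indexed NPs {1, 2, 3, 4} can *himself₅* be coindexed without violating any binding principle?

*himself* is an anaphor, so Principle A applies: it must be bound in its binding domain.
Binding domain of *himself₅*: the embedded TP, whose subject is [Diego₃'s rival]₄.
*Kenji₁* c-commands the anaphor but is outside its binding domain → cannot satisfy Principle A.
*Hugo₂* c-commands the anaphor but is outside its binding domain → cannot satisfy Principle A.
*Diego₃* does not c-command the anaphor → cannot bind it.
*[Diego₃'s rival]₄* c-commands the anaphor within its binding domain → licit binder.

{4}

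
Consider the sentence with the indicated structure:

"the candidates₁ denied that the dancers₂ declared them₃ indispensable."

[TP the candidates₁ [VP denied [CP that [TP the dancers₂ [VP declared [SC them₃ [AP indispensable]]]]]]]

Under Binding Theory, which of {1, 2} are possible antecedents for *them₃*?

{1}

*them* is a pronoun, so Principle B applies: it must be free in its binding domain.
Binding domain of *them₃*: the embedded TP, whose subject is the dancers₂.
*the candidates₁* c-commands the pronoun but from outside its binding domain, and is not c-commanded by it → coindexation permitted.
*the dancers₂* c-commands the pronoun within its binding domain → coindexation would violate Principle B.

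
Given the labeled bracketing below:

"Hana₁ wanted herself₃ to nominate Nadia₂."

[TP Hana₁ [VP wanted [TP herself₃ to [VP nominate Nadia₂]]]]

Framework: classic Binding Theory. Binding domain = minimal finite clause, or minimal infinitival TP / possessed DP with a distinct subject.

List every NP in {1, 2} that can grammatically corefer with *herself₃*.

*herself* is an anaphor, so Principle A applies: it must be bound in its binding domain.
Binding domain of *herself₃*: the matrix TP, whose subject is Hana₁.
*Hana₁* c-commands the anaphor within its binding domain → licit binder.
*Nadia₂* does not c-command the anaphor → cannot bind it.

{1}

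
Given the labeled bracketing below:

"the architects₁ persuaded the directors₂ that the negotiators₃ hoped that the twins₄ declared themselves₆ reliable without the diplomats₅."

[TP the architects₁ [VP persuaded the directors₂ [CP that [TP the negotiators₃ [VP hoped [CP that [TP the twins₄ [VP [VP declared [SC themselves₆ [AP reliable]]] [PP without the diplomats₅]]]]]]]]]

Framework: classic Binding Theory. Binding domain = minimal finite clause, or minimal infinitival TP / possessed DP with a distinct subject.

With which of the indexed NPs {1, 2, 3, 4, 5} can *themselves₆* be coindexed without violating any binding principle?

{4}

*themselves* is an anaphor, so Principle A applies: it must be bound in its binding domain.
Binding domain of *themselves₆*: the embedded TP, whose subject is the twins₄.
*the architects₁* c-commands the anaphor but is outside its binding domain → cannot satisfy Principle A.
*the directors₂* c-commands the anaphor but is outside its binding domain → cannot satisfy Principle A.
*the negotiators₃* c-commands the anaphor but is outside its binding domain → cannot satisfy Principle A.
*the twins₄* c-commands the anaphor within its binding domain → licit binder.
*the diplomats₅* does not c-command the anaphor → cannot bind it.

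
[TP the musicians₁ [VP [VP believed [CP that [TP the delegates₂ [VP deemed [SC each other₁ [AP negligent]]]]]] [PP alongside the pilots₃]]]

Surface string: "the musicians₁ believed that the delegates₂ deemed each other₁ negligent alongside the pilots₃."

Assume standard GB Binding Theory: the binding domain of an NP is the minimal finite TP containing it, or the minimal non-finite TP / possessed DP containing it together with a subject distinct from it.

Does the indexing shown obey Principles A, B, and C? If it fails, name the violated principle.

Principle A

The two coindexed NPs are *the musicians₁* and *each other₁*.
*each other₁* is an anaphor. Principle A requires it to be bound within its binding domain — the embedded TP, whose subject is the delegates₂.
Within that domain it is c-commanded by *the delegates₂*, which does not share its index.
*the musicians₁* does c-command the anaphor, but from outside its binding domain.
The anaphor is unbound in its domain → Principle A violation.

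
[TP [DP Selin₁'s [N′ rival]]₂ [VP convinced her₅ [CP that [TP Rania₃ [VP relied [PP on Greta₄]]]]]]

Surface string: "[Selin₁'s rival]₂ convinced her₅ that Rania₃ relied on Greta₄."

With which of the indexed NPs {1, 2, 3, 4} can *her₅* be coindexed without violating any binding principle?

{1}

*her* is a pronoun, so Principle B applies: it must be free in its binding domain.
Binding domain of *her₅*: the matrix TP, whose subject is [Selin₁'s rival]₂.
*Selin₁* and the pronoun do not c-command one another → neither Principle B nor Principle C is at stake; coindexation permitted.
*[Selin₁'s rival]₂* c-commands the pronoun within its binding domain → coindexation would violate Principle B.
*Rania₃*: the pronoun c-commands this R-expression → coindexation would violate Principle C on *Rania₃*.
*Greta₄*: the pronoun c-commands this R-expression → coindexation would violate Principle C on *Greta₄*.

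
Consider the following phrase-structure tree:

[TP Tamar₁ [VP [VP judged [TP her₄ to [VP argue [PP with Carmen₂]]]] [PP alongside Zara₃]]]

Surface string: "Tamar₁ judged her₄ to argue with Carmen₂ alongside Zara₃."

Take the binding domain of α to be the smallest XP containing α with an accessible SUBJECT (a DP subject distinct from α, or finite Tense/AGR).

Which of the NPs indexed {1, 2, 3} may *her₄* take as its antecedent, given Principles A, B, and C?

*her* is a pronoun, so Principle B applies: it must be free in its binding domain.
Binding domain of *her₄*: the matrix TP, whose subject is Tamar₁.
*Tamar₁* c-commands the pronoun within its binding domain → coindexation would violate Principle B.
*Carmen₂*: the pronoun c-commands this R-expression → coindexation would violate Principle C on *Carmen₂*.
*Zara₃* and the pronoun do not c-command one another → neither Principle B nor Principle C is at stake; coindexation permitted.

{3}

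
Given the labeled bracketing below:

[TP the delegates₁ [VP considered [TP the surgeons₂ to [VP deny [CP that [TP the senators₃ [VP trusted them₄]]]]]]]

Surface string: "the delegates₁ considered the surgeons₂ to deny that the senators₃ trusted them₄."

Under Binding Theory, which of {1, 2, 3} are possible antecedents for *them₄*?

*them* is a pronoun, so Principle B applies: it must be free in its binding domain.
Binding domain of *them₄*: the embedded TP, whose subject is the senators₃.
*the delegates₁* c-commands the pronoun but from outside its binding domain, and is not c-commanded by it → coindexation permitted.
*the surgeons₂* c-commands the pronoun but from outside its binding domain, and is not c-commanded by it → coindexation permitted.
*the senators₃* c-commands the pronoun within its binding domain → coindexation would violate Principle B.

{1, 2}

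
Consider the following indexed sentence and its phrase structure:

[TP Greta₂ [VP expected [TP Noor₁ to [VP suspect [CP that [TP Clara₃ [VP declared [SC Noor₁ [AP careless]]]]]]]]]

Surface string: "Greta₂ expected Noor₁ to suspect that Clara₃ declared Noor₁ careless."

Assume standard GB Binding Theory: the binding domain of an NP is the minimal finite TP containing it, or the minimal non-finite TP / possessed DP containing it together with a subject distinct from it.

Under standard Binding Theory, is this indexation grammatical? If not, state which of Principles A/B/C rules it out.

The two coindexed NPs are *Noor₁* (the lower occurrence) and *Noor₁* (the higher occurrence).
*Noor₁* (the lower occurrence) is an R-expression. Principle C requires it to be free everywhere.
*Noor₁* (the higher occurrence) c-commands it and carries the same index.
The R-expression is bound → Principle C violation.

Principle C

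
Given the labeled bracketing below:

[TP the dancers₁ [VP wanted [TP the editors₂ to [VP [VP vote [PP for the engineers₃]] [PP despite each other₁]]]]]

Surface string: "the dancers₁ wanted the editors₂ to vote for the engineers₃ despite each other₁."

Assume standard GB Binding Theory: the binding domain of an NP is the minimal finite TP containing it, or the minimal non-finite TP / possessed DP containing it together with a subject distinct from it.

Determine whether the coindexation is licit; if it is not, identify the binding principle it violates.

The two coindexed NPs are *the dancers₁* and *each other₁*.
*each other₁* is an anaphor. Principle A requires it to be bound within its binding domain — the embedded TP, whose subject is the editors₂.
Within that domain it is c-commanded by *the editors₂*, which does not share its index.
*the dancers₁* does c-command the anaphor, but from outside its binding domain.
The anaphor is unbound in its domain → Principle A violation.

Principle A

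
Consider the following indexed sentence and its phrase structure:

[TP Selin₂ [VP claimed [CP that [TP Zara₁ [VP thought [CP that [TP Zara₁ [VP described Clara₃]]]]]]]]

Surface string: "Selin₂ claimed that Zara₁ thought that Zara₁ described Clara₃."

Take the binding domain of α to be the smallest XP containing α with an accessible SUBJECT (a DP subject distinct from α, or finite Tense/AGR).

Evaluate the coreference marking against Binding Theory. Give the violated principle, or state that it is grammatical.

The two coindexed NPs are *Zara₁* (the higher occurrence) and *Zara₁* (the lower occurrence).
*Zara₁* (the lower occurrence) is an R-expression. Principle C requires it to be free everywhere.
*Zara₁* (the higher occurrence) c-commands it and carries the same index.
The R-expression is bound → Principle C violation.

Principle C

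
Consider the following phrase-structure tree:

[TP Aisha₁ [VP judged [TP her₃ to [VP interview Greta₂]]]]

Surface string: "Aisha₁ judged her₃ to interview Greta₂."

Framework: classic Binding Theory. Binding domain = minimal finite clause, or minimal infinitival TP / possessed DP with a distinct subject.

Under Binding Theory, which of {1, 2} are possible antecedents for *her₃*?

*her* is a pronoun, so Principle B applies: it must be free in its binding domain.
Binding domain of *her₃*: the matrix TP, whose subject is Aisha₁.
*Aisha₁* c-commands the pronoun within its binding domain → coindexation would violate Principle B.
*Greta₂*: the pronoun c-commands this R-expression → coindexation would violate Principle C on *Greta₂*.

none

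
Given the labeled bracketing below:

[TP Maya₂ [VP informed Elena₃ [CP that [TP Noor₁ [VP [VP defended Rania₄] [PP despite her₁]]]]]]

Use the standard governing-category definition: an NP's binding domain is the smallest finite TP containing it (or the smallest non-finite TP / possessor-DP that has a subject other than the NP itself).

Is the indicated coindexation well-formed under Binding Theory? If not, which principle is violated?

The two coindexed NPs are *Noor₁* and *her₁*.
*her₁* is a pronoun. Its binding domain is the embedded TP, whose subject is Noor₁.
*Noor₁* c-commands it within that domain and carries the same index.
The pronoun is locally bound → Principle B violation.

Principle B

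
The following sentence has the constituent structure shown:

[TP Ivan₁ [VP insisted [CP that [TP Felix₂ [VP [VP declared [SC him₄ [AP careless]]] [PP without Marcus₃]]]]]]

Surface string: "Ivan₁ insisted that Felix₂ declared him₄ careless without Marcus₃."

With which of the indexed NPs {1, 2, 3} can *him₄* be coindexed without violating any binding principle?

*him* is a pronoun, so Principle B applies: it must be free in its binding domain.
Binding domain of *him₄*: the embedded TP, whose subject is Felix₂.
*Ivan₁* c-commands the pronoun but from outside its binding domain, and is not c-commanded by it → coindexation permitted.
*Felix₂* c-commands the pronoun within its binding domain → coindexation would violate Principle B.
*Marcus₃* and the pronoun do not c-command one another → neither Principle B nor Principle C is at stake; coindexation permitted.

{1, 3}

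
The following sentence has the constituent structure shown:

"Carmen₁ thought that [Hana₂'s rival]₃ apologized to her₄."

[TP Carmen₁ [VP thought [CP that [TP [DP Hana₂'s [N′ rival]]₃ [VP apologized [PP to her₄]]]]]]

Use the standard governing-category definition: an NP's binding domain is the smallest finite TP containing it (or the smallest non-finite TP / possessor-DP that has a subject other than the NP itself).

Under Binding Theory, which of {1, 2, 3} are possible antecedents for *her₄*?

*her* is a pronoun, so Principle B applies: it must be free in its binding domain.
Binding domain of *her₄*: the embedded TP, whose subject is [Hana₂'s rival]₃.
*Carmen₁* c-commands the pronoun but from outside its binding domain, and is not c-commanded by it → coindexation permitted.
*Hana₂* and the pronoun do not c-command one another → neither Principle B nor Principle C is at stake; coindexation permitted.
*[Hana₂'s rival]₃* c-commands the pronoun within its binding domain → coindexation would violate Principle B.

{1, 2}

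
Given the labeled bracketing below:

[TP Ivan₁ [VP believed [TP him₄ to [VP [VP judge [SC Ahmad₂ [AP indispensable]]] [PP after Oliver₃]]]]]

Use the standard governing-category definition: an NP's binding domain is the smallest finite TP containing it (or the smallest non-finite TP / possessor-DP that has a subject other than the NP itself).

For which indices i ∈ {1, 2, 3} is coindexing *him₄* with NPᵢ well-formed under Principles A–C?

*him* is a pronoun, so Principle B applies: it must be free in its binding domain.
Binding domain of *him₄*: the matrix TP, whose subject is Ivan₁.
*Ivan₁* c-commands the pronoun within its binding domain → coindexation would violate Principle B.
*Ahmad₂*: the pronoun c-commands this R-expression → coindexation would violate Principle C on *Ahmad₂*.
*Oliver₃*: the pronoun c-commands this R-expression → coindexation would violate Principle C on *Oliver₃*.

none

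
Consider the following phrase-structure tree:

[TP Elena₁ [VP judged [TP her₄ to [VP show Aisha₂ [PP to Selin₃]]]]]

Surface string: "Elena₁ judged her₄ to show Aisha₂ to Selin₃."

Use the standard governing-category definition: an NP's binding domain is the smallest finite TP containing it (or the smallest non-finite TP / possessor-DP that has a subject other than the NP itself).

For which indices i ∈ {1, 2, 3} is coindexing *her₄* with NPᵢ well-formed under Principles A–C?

*her* is a pronoun, so Principle B applies: it must be free in its binding domain.
Binding domain of *her₄*: the matrix TP, whose subject is Elena₁.
*Elena₁* c-commands the pronoun within its binding domain → coindexation would violate Principle B.
*Aisha₂*: the pronoun c-commands this R-expression → coindexation would violate Principle C on *Aisha₂*.
*Selin₃*: the pronoun c-commands this R-expression → coindexation would violate Principle C on *Selin₃*.

none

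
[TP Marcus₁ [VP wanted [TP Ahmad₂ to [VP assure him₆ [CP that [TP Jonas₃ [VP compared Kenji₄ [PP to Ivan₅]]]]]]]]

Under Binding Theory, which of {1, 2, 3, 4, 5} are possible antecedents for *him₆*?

*him* is a pronoun, so Principle B applies: it must be free in its binding domain.
Binding domain of *him₆*: the embedded TP, whose subject is Ahmad₂.
*Marcus₁* c-commands the pronoun but from outside its binding domain, and is not c-commanded by it → coindexation permitted.
*Ahmad₂* c-commands the pronoun within its binding domain → coindexation would violate Principle B.
*Jonas₃*: the pronoun c-commands this R-expression → coindexation would violate Principle C on *Jonas₃*.
*Kenji₄*: the pronoun c-commands this R-expression → coindexation would violate Principle C on *Kenji₄*.
*Ivan₅*: the pronoun c-commands this R-expression → coindexation would violate Principle C on *Ivan₅*.

{1}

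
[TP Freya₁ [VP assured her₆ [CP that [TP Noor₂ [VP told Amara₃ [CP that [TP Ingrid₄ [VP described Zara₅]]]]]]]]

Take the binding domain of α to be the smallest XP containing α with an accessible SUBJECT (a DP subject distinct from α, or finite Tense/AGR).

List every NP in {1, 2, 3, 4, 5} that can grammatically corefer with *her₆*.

*her* is a pronoun, so Principle B applies: it must be free in its binding domain.
Binding domain of *her₆*: the matrix TP, whose subject is Freya₁.
*Freya₁* c-commands the pronoun within its binding domain → coindexation would violate Principle B.
*Noor₂*: the pronoun c-commands this R-expression → coindexation would violate Principle C on *Noor₂*.
*Amara₃*: the pronoun c-commands this R-expression → coindexation would violate Principle C on *Amara₃*.
*Ingrid₄*: the pronoun c-commands this R-expression → coindexation would violate Principle C on *Ingrid₄*.
*Zara₅*: the pronoun c-commands this R-expression → coindexation would violate Principle C on *Zara₅*.

none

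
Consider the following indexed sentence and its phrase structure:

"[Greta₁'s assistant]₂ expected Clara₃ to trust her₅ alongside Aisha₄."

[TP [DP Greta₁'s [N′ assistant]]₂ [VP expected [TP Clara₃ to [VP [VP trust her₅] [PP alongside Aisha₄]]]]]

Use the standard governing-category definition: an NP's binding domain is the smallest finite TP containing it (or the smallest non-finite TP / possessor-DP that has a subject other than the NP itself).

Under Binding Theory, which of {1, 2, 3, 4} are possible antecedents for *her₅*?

{1, 2, 4}

*her* is a pronoun, so Principle B applies: it must be free in its binding domain.
Binding domain of *her₅*: the embedded TP, whose subject is Clara₃.
*Greta₁* and the pronoun do not c-command one another → neither Principle B nor Principle C is at stake; coindexation permitted.
*[Greta₁'s assistant]₂* c-commands the pronoun but from outside its binding domain, and is not c-commanded by it → coindexation permitted.
*Clara₃* c-commands the pronoun within its binding domain → coindexation would violate Principle B.
*Aisha₄* and the pronoun do not c-command one another → neither Principle B nor Principle C is at stake; coindexation permitted.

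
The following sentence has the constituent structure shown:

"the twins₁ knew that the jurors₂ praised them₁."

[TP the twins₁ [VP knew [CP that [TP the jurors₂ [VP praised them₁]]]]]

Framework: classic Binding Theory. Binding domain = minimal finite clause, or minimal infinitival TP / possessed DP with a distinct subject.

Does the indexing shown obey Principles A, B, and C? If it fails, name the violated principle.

grammatical

The two coindexed NPs are *the twins₁* and *them₁*.
*them₁* is a pronoun; its binding domain is the embedded TP, whose subject is the jurors₂. Within that domain it is c-commanded only by *the jurors₂*, which carries a different index — the pronoun is free locally, so Principle B holds.
*the twins₁* is an R-expression; *them₁* does not c-command it, and no other NP shares its index, so Principle C is satisfied.
All principles are respected.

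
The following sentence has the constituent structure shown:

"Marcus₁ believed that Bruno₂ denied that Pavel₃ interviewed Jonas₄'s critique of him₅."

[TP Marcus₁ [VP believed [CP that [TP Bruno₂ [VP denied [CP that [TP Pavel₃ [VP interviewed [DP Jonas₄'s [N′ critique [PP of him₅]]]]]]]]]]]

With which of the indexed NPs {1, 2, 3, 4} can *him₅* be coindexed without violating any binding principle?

{1, 2, 3}

*him* is a pronoun, so Principle B applies: it must be free in its binding domain.
Binding domain of *him₅*: the possessed DP, whose subject is Jonas₄.
*Marcus₁* c-commands the pronoun but from outside its binding domain, and is not c-commanded by it → coindexation permitted.
*Bruno₂* c-commands the pronoun but from outside its binding domain, and is not c-commanded by it → coindexation permitted.
*Pavel₃* c-commands the pronoun but from outside its binding domain, and is not c-commanded by it → coindexation permitted.
*Jonas₄* c-commands the pronoun within its binding domain → coindexation would violate Principle B.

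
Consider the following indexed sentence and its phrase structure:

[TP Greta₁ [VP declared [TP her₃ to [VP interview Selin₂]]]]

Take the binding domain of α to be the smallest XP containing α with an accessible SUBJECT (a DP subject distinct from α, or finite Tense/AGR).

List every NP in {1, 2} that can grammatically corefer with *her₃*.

none

*her* is a pronoun, so Principle B applies: it must be free in its binding domain.
Binding domain of *her₃*: the matrix TP, whose subject is Greta₁.
*Greta₁* c-commands the pronoun within its binding domain → coindexation would violate Principle B.
*Selin₂*: the pronoun c-commands this R-expression → coindexation would violate Principle C on *Selin₂*.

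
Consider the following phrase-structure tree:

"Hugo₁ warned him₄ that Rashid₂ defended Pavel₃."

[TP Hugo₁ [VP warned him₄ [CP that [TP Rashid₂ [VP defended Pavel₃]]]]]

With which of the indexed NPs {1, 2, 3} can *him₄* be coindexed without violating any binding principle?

*him* is a pronoun, so Principle B applies: it must be free in its binding domain.
Binding domain of *him₄*: the matrix TP, whose subject is Hugo₁.
*Hugo₁* c-commands the pronoun within its binding domain → coindexation would violate Principle B.
*Rashid₂*: the pronoun c-commands this R-expression → coindexation would violate Principle C on *Rashid₂*.
*Pavel₃*: the pronoun c-commands this R-expression → coindexation would violate Principle C on *Pavel₃*.

none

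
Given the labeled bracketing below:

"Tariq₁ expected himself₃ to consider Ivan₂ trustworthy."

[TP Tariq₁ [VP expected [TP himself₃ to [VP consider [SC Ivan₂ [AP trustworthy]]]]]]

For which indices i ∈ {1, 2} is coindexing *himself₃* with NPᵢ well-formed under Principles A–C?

*himself* is an anaphor, so Principle A applies: it must be bound in its binding domain.
Binding domain of *himself₃*: the matrix TP, whose subject is Tariq₁.
*Tariq₁* c-commands the anaphor within its binding domain → licit binder.
*Ivan₂* does not c-command the anaphor → cannot bind it.

{1}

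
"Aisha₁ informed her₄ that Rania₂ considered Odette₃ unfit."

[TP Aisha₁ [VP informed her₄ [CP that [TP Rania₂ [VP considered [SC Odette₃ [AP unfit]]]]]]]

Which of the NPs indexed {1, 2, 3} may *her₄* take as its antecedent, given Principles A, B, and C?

none

*her* is a pronoun, so Principle B applies: it must be free in its binding domain.
Binding domain of *her₄*: the matrix TP, whose subject is Aisha₁.
*Aisha₁* c-commands the pronoun within its binding domain → coindexation would violate Principle B.
*Rania₂*: the pronoun c-commands this R-expression → coindexation would violate Principle C on *Rania₂*.
*Odette₃*: the pronoun c-commands this R-expression → coindexation would violate Principle C on *Odette₃*.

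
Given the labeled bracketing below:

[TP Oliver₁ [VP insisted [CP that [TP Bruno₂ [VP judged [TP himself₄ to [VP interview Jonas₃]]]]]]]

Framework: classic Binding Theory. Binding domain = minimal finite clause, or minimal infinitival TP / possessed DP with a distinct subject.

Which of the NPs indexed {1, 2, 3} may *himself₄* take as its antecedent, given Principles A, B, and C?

*himself* is an anaphor, so Principle A applies: it must be bound in its binding domain.
Binding domain of *himself₄*: the embedded TP, whose subject is Bruno₂.
*Oliver₁* c-commands the anaphor but is outside its binding domain → cannot satisfy Principle A.
*Bruno₂* c-commands the anaphor within its binding domain → licit binder.
*Jonas₃* does not c-command the anaphor → cannot bind it.

{2}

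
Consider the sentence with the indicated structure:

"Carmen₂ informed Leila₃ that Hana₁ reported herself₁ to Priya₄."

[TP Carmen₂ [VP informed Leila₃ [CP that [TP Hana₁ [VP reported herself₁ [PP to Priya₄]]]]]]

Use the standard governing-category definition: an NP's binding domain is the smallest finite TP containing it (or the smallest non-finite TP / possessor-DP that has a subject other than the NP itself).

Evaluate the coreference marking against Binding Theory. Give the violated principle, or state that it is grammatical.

The two coindexed NPs are *Hana₁* and *herself₁*.
*herself₁* is an anaphor; its binding domain is the embedded TP, whose subject is Hana₁. *Hana₁* c-commands it within that domain and shares its index, so Principle A is satisfied.
*Hana₁* is an R-expression; *herself₁* does not c-command it, and no other NP shares its index, so Principle C is satisfied.
All principles are respected.

grammatical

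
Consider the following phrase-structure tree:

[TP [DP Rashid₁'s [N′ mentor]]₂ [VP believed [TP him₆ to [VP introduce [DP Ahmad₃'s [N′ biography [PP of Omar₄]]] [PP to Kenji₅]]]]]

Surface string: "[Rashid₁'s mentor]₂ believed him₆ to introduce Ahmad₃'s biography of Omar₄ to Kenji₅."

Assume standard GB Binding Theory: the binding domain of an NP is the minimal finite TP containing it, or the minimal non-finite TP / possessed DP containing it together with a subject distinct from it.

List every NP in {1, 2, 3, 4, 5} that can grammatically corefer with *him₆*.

*him* is a pronoun, so Principle B applies: it must be free in its binding domain.
Binding domain of *him₆*: the matrix TP, whose subject is [Rashid₁'s mentor]₂.
*Rashid₁* and the pronoun do not c-command one another → neither Principle B nor Principle C is at stake; coindexation permitted.
*[Rashid₁'s mentor]₂* c-commands the pronoun within its binding domain → coindexation would violate Principle B.
*Ahmad₃*: the pronoun c-commands this R-expression → coindexation would violate Principle C on *Ahmad₃*.
*Omar₄*: the pronoun c-commands this R-expression → coindexation would violate Principle C on *Omar₄*.
*Kenji₅*: the pronoun c-commands this R-expression → coindexation would violate Principle C on *Kenji₅*.

{1}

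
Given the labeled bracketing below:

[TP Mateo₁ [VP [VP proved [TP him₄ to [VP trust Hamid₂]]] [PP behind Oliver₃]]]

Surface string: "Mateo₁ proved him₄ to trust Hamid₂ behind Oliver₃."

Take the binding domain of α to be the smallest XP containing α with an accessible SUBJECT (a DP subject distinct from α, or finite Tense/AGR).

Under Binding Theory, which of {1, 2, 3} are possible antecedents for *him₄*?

{3}

*him* is a pronoun, so Principle B applies: it must be free in its binding domain.
Binding domain of *him₄*: the matrix TP, whose subject is Mateo₁.
*Mateo₁* c-commands the pronoun within its binding domain → coindexation would violate Principle B.
*Hamid₂*: the pronoun c-commands this R-expression → coindexation would violate Principle C on *Hamid₂*.
*Oliver₃* and the pronoun do not c-command one another → neither Principle B nor Principle C is at stake; coindexation permitted.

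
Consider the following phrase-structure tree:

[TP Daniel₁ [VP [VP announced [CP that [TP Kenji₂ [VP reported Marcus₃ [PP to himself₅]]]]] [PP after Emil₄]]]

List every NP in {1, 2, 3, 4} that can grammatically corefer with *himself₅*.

{2, 3}

*himself* is an anaphor, so Principle A applies: it must be bound in its binding domain.
Binding domain of *himself₅*: the embedded TP, whose subject is Kenji₂.
*Daniel₁* c-commands the anaphor but is outside its binding domain → cannot satisfy Principle A.
*Kenji₂* c-commands the anaphor within its binding domain → licit binder.
*Marcus₃* c-commands the anaphor within its binding domain → licit binder.
*Emil₄* does not c-command the anaphor → cannot bind it.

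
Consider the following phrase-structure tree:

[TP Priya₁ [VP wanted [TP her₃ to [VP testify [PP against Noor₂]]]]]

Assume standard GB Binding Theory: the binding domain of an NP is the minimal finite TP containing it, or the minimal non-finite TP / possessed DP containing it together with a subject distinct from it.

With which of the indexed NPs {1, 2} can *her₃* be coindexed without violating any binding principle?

none

*her* is a pronoun, so Principle B applies: it must be free in its binding domain.
Binding domain of *her₃*: the matrix TP, whose subject is Priya₁.
*Priya₁* c-commands the pronoun within its binding domain → coindexation would violate Principle B.
*Noor₂*: the pronoun c-commands this R-expression → coindexation would violate Principle C on *Noor₂*.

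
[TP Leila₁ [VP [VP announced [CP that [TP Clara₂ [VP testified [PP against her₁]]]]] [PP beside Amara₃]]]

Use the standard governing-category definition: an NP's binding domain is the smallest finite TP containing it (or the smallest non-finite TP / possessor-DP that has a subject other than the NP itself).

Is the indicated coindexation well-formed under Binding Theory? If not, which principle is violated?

grammatical

The two coindexed NPs are *Leila₁* and *her₁*.
*her₁* is a pronoun; its binding domain is the embedded TP, whose subject is Clara₂. Within that domain it is c-commanded only by *Clara₂*, which carries a different index — the pronoun is free locally, so Principle B holds.
*Leila₁* is an R-expression; *her₁* does not c-command it, and no other NP shares its index, so Principle C is satisfied.
All principles are respected.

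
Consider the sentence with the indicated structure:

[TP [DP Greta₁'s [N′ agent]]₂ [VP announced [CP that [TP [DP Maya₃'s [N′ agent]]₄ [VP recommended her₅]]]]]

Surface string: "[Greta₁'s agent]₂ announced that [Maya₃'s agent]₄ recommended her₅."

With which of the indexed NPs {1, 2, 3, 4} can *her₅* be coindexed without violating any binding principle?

*her* is a pronoun, so Principle B applies: it must be free in its binding domain.
Binding domain of *her₅*: the embedded TP, whose subject is [Maya₃'s agent]₄.
*Greta₁* and the pronoun do not c-command one another → neither Principle B nor Principle C is at stake; coindexation permitted.
*[Greta₁'s agent]₂* c-commands the pronoun but from outside its binding domain, and is not c-commanded by it → coindexation permitted.
*Maya₃* and the pronoun do not c-command one another → neither Principle B nor Principle C is at stake; coindexation permitted.
*[Maya₃'s agent]₄* c-commands the pronoun within its binding domain → coindexation would violate Principle B.

{1, 2, 3}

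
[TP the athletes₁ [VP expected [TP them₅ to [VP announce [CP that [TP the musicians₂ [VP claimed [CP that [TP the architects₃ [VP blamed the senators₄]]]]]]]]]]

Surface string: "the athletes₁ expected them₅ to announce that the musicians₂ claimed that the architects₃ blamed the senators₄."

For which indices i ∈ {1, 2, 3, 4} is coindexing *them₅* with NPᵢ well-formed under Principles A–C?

*them* is a pronoun, so Principle B applies: it must be free in its binding domain.
Binding domain of *them₅*: the matrix TP, whose subject is the athletes₁.
*the athletes₁* c-commands the pronoun within its binding domain → coindexation would violate Principle B.
*the musicians₂*: the pronoun c-commands this R-expression → coindexation would violate Principle C on *the musicians₂*.
*the architects₃*: the pronoun c-commands this R-expression → coindexation would violate Principle C on *the architects₃*.
*the senators₄*: the pronoun c-commands this R-expression → coindexation would violate Principle C on *the senators₄*.

none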